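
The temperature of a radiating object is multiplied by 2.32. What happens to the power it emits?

P ∝ T⁴, so the power scales as (2.32)⁴ = 29.0.

factor ≈ 29.0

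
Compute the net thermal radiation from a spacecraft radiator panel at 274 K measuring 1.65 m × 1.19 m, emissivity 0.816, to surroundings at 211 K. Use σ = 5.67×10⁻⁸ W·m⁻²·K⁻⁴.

A = 1.65 × 1.19 = 1.96 m².
Q = εσA(T⁴ − T_s⁴). T⁴ − T_s⁴ = (274)⁴ − (211)⁴ = 5.64×10^9 − 1.98×10^9 = 3.65×10^9 K⁴.
Q = 0.816 × 5.67×10⁻⁸ × 1.96 × 3.65×10^9 = 332 W.

Q ≈ 332 W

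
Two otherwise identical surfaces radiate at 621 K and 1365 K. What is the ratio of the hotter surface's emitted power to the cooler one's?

P ∝ T⁴, so the ratio is (1365/621)⁴ = (2.198)⁴ = 23.3.

ratio ≈ 23.3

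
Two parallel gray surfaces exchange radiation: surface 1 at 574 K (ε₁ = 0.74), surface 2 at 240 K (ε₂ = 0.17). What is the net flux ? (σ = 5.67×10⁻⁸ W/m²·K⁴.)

For two large parallel gray plates, q = σ(T₁⁴ − T₂⁴) / (1/ε₁ + 1/ε₂ − 1).
1/ε₁ + 1/ε₂ − 1 = 1/0.74 + 1/0.17 − 1 = 6.234.
T₁⁴ − T₂⁴ = 1.09×10^11 − 3.32×10^9 = 1.05×10^11 K⁴.
q = 5.67×10⁻⁸ × 1.05×10^11 / 6.234 = 957 W/m².

q ≈ 957 W/m²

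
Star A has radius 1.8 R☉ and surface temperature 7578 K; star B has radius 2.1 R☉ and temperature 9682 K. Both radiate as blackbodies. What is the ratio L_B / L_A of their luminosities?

L_B/L_A ≈ 3.63

L = 4πR²σT⁴ ∝ R²T⁴, so L_B/L_A = (2.1/1.8)² × (9682/7578)⁴ = 1.36 × 2.66 = 3.63.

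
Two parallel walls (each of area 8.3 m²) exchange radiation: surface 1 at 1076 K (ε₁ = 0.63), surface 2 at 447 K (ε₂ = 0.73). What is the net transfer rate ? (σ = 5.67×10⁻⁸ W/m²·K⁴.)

Q ≈ 3.13×10^5 W

For two large parallel gray plates, q = σ(T₁⁴ − T₂⁴) / (1/ε₁ + 1/ε₂ − 1).
1/ε₁ + 1/ε₂ − 1 = 1/0.63 + 1/0.73 − 1 = 1.957.
T₁⁴ − T₂⁴ = 1.34×10^12 − 3.99×10^10 = 1.30×10^12 K⁴.
q = 5.67×10⁻⁸ × 1.30×10^12 / 1.957 = 37700 W/m².
Q = q·A = 37700 × 8.3 = 3.13×10^5 W.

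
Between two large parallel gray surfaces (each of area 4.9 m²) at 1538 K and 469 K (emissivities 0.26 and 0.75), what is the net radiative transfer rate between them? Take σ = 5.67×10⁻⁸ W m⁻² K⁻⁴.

For two large parallel gray plates, q = σ(T₁⁴ − T₂⁴) / (1/ε₁ + 1/ε₂ − 1).
1/ε₁ + 1/ε₂ − 1 = 1/0.26 + 1/0.75 − 1 = 4.179.
T₁⁴ − T₂⁴ = 5.60×10^12 − 4.84×10^10 = 5.55×10^12 K⁴.
q = 5.67×10⁻⁸ × 5.55×10^12 / 4.179 = 75300 W/m².
Q = q·A = 75300 × 4.9 = 3.69×10^5 W.

Q ≈ 3.69×10^5 W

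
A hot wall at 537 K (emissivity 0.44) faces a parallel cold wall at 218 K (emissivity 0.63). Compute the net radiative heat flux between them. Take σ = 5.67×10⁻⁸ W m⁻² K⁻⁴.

q ≈ 1600 W/m²

For two large parallel gray plates, q = σ(T₁⁴ − T₂⁴) / (1/ε₁ + 1/ε₂ − 1).
1/ε₁ + 1/ε₂ − 1 = 1/0.44 + 1/0.63 − 1 = 2.860.
T₁⁴ − T₂⁴ = 8.32×10^10 − 2.26×10^9 = 8.09×10^10 K⁴.
q = 5.67×10⁻⁸ × 8.09×10^10 / 2.860 = 1600 W/m².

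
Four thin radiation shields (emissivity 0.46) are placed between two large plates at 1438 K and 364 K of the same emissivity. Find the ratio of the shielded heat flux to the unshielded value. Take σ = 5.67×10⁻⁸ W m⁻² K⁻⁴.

ratio ≈ 0.200

With N identical shields there are N+1 = 5 gaps in series, each with the same radiative resistance, so the flux falls to 1/(N+1) of its unshielded value.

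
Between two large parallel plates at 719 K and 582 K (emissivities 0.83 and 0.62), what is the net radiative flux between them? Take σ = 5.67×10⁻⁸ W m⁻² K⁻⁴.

q ≈ 4760 W/m²

For two large parallel gray plates, q = σ(T₁⁴ − T₂⁴) / (1/ε₁ + 1/ε₂ − 1).
1/ε₁ + 1/ε₂ − 1 = 1/0.83 + 1/0.62 − 1 = 1.818.
T₁⁴ − T₂⁴ = 2.67×10^11 − 1.15×10^11 = 1.53×10^11 K⁴.
q = 5.67×10⁻⁸ × 1.53×10^11 / 1.818 = 4760 W/m².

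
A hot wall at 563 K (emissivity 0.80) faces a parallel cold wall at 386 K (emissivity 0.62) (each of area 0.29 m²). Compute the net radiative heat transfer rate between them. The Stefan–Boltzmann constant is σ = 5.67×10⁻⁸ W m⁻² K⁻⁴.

For two large parallel gray plates, q = σ(T₁⁴ − T₂⁴) / (1/ε₁ + 1/ε₂ − 1).
1/ε₁ + 1/ε₂ − 1 = 1/0.80 + 1/0.62 − 1 = 1.863.
T₁⁴ − T₂⁴ = 1.00×10^11 − 2.22×10^10 = 7.83×10^10 K⁴.
q = 5.67×10⁻⁸ × 7.83×10^10 / 1.863 = 2380 W/m².
Q = q·A = 2380 × 0.29 = 691 W.

Q ≈ 691 W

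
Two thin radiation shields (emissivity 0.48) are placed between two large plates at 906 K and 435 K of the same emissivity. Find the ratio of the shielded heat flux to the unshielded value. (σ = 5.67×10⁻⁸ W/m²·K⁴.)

ratio ≈ 0.333

With N identical shields there are N+1 = 3 gaps in series, each with the same radiative resistance, so the flux falls to 1/(N+1) of its unshielded value.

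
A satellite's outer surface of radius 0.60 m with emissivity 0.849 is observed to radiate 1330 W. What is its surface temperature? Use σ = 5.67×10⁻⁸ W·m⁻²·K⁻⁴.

A = 4πr² = 4π × (0.60)² = 4.52 m².
From P = εσAT⁴, T = (P / εσA)^(1/4) = (1330 / (0.849 × 5.67×10⁻⁸ × 4.52))^(1/4).
T = (6.11×10^9)^(1/4) = 280 K.

T ≈ 280 K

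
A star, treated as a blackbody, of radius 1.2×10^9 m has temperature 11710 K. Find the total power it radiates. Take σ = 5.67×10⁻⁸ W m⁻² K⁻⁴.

A = 4πr² = 4π × (1.2×10^9)² = 1.81×10^19 m².
P = σAT⁴ = 5.67×10⁻⁸ × 1.81×10^19 × (11710)⁴ = 5.67×10⁻⁸ × 1.81×10^19 × 1.88×10^16.
P = 1.93×10^28 W.

P ≈ 1.93×10^28 W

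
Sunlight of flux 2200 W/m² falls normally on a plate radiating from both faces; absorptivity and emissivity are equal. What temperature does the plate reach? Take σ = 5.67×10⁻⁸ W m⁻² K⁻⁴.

T ≈ 373 K

Absorbed flux αS = emitted flux 2εσT⁴ per unit area; with α = ε this gives T = (S/2σ)^(1/4).
T = (2200 / (2 × 5.67×10⁻⁸))^(1/4) = (1.94×10^10)^(1/4).
T = 373 K.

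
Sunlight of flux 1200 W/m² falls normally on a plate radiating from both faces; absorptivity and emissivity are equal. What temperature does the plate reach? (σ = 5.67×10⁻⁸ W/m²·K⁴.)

Absorbed flux αS = emitted flux 2εσT⁴ per unit area; with α = ε this gives T = (S/2σ)^(1/4).
T = (1200 / (2 × 5.67×10⁻⁸))^(1/4) = (1.06×10^10)^(1/4).
T = 321 K.

T ≈ 321 K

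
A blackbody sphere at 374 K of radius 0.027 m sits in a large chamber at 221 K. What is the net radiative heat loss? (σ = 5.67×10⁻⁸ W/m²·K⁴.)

A = 4πr² = 4π × (0.027)² = 9.16×10^-3 m².
Q = σA(T⁴ − T_s⁴). T⁴ − T_s⁴ = (374)⁴ − (221)⁴ = 1.96×10^10 − 2.39×10^9 = 1.72×10^10 K⁴.
Q = 5.67×10⁻⁸ × 9.16×10^-3 × 1.72×10^10 = 8.92 W.

Q ≈ 8.92 W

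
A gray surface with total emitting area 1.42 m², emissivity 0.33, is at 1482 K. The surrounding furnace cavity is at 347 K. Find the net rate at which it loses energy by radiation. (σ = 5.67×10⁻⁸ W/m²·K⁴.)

Q = εσA(T⁴ − T_s⁴). T⁴ − T_s⁴ = (1482)⁴ − (347)⁴ = 4.82×10^12 − 1.45×10^10 = 4.81×10^12 K⁴.
Q = 0.33 × 5.67×10⁻⁸ × 1.42 × 4.81×10^12 = 1.28×10^5 W.

Q ≈ 1.28×10^5 W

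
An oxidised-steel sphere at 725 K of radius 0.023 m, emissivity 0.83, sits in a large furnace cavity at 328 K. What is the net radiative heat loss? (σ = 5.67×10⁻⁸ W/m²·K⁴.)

Q ≈ 82.8 W

A = 4πr² = 4π × (0.023)² = 6.65×10^-3 m².
Q = εσA(T⁴ − T_s⁴). T⁴ − T_s⁴ = (725)⁴ − (328)⁴ = 2.76×10^11 − 1.16×10^10 = 2.65×10^11 K⁴.
Q = 0.83 × 5.67×10⁻⁸ × 6.65×10^-3 × 2.65×10^11 = 82.8 W.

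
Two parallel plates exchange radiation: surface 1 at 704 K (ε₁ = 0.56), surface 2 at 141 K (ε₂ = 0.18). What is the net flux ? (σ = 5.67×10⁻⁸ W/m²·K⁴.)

q ≈ 2190 W/m²

For two large parallel gray plates, q = σ(T₁⁴ − T₂⁴) / (1/ε₁ + 1/ε₂ − 1).
1/ε₁ + 1/ε₂ − 1 = 1/0.56 + 1/0.18 − 1 = 6.341.
T₁⁴ − T₂⁴ = 2.46×10^11 − 3.95×10^8 = 2.45×10^11 K⁴.
q = 5.67×10⁻⁸ × 2.45×10^11 / 6.341 = 2190 W/m².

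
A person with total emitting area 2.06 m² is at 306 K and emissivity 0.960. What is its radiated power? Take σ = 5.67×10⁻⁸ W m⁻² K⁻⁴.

P ≈ 983 W

P = εσAT⁴ = 0.960 × 5.67×10⁻⁸ × 2.06 × (306)⁴ = 0.960 × 5.67×10⁻⁸ × 2.06 × 8.77×10^9.
P = 983 W.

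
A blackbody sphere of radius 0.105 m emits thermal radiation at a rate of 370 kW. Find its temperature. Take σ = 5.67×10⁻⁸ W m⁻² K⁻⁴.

T ≈ 2620 K

A = 4πr² = 4π × (0.105)² = 0.139 m².
From P = σAT⁴, T = (P / σA)^(1/4) = (3.70×10^5 / (5.67×10⁻⁸ × 0.139))^(1/4).
T = (4.71×10^13)^(1/4) = 2620 K.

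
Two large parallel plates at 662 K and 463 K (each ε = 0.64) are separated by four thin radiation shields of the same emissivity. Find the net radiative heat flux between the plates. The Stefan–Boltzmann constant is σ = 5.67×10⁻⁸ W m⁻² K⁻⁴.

Each of the 5 gaps contributes resistance (2/ε − 1) = 2/0.64 − 1 = 2.125; total = 10.62.
q = σ(T₁⁴ − T₂⁴) / 10.62 = 5.67×10⁻⁸ × 1.46×10^11 / 10.62 = 780 W/m².

q ≈ 780 W/m²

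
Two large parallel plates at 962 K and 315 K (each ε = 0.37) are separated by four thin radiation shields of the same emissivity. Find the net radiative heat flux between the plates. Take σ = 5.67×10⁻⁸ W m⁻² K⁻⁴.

q ≈ 2180 W/m²

Each of the 5 gaps contributes resistance (2/ε − 1) = 2/0.37 − 1 = 4.405; total = 22.03.
q = σ(T₁⁴ − T₂⁴) / 22.03 = 5.67×10⁻⁸ × 8.47×10^11 / 22.03 = 2180 W/m².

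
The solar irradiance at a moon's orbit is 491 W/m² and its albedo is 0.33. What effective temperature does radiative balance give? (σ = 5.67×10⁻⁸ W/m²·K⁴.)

Power absorbed = (1−a)S·πR²; power emitted = 4πR²σT⁴. Equating and cancelling πR²:
T = ((1−a)S / 4σ)^(1/4) = (329 / (4 × 5.67×10⁻⁸))^(1/4) = (1.45×10^9)^(1/4).
T = 195 K.

T ≈ 195 K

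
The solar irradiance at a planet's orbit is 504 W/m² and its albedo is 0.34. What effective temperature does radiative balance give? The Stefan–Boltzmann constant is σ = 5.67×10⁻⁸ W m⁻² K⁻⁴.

Power absorbed = (1−a)S·πR²; power emitted = 4πR²σT⁴. Equating and cancelling πR²:
T = ((1−a)S / 4σ)^(1/4) = (333 / (4 × 5.67×10⁻⁸))^(1/4) = (1.47×10^9)^(1/4).
T = 196 K.

T ≈ 196 K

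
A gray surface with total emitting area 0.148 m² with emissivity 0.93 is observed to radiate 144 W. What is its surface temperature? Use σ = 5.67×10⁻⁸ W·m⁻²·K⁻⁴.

T ≈ 369 K

From P = εσAT⁴, T = (P / εσA)^(1/4) = (144 / (0.93 × 5.67×10⁻⁸ × 0.148))^(1/4).
T = (1.85×10^10)^(1/4) = 369 K.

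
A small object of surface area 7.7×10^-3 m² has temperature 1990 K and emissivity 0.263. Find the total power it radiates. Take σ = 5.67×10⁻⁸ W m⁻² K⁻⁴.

P ≈ 1800 W

Stefan–Boltzmann: P = εσAT⁴ = 0.263 × 5.67×10⁻⁸ × 7.70×10^-3 × (1990)⁴ = 0.263 × 5.67×10⁻⁸ × 7.70×10^-3 × 1.57×10^13.
P = 1800 W.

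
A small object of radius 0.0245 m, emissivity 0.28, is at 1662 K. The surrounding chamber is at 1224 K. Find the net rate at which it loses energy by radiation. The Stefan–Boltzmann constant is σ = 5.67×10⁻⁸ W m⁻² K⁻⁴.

Q ≈ 645 W

A = 4πr² = 4π × (0.0245)² = 7.54×10^-3 m².
Q = εσA(T⁴ − T_s⁴). T⁴ − T_s⁴ = (1662)⁴ − (1224)⁴ = 7.63×10^12 − 2.24×10^12 = 5.39×10^12 K⁴.
Q = 0.28 × 5.67×10⁻⁸ × 7.54×10^-3 × 5.39×10^12 = 645 W.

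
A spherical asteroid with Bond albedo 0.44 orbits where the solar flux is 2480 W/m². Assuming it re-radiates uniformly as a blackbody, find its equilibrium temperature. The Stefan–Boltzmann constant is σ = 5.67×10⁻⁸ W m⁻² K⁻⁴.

T ≈ 280 K

Power absorbed = (1−a)S·πR²; power emitted = 4πR²σT⁴. Equating and cancelling πR²:
T = ((1−a)S / 4σ)^(1/4) = (1390 / (4 × 5.67×10⁻⁸))^(1/4) = (6.12×10^9)^(1/4).
T = 280 K.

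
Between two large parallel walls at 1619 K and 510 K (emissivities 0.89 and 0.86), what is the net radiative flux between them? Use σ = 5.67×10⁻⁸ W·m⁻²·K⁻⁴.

For two large parallel gray plates, q = σ(T₁⁴ − T₂⁴) / (1/ε₁ + 1/ε₂ − 1).
1/ε₁ + 1/ε₂ − 1 = 1/0.89 + 1/0.86 − 1 = 1.286.
T₁⁴ − T₂⁴ = 6.87×10^12 − 6.77×10^10 = 6.80×10^12 K⁴.
q = 5.67×10⁻⁸ × 6.80×10^12 / 1.286 = 3.00×10^5 W/m².

q ≈ 3.00×10^5 W/m²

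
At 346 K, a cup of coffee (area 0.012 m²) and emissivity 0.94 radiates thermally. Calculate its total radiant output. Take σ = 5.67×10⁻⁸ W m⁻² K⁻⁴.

P = εσAT⁴ = 0.94 × 5.67×10⁻⁸ × 0.0120 × (346)⁴ = 0.94 × 5.67×10⁻⁸ × 0.0120 × 1.43×10^10.
P = 9.17 W.

P ≈ 9.17 W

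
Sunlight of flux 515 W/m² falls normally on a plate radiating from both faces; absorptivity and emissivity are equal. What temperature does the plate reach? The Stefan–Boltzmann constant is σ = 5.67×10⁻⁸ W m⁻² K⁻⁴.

T ≈ 260 K

Absorbed flux αS = emitted flux 2εσT⁴ per unit area; with α = ε this gives T = (S/2σ)^(1/4).
T = (515 / (2 × 5.67×10⁻⁸))^(1/4) = (4.54×10^9)^(1/4).
T = 260 K.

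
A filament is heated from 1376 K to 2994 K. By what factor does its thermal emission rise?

ratio ≈ 22.4

P ∝ T⁴, so the ratio is (2994/1376)⁴ = (2.176)⁴ = 22.4.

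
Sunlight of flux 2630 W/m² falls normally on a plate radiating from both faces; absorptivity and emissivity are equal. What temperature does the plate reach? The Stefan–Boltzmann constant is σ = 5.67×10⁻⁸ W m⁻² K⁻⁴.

Absorbed flux αS = emitted flux 2εσT⁴ per unit area; with α = ε this gives T = (S/2σ)^(1/4).
T = (2630 / (2 × 5.67×10⁻⁸))^(1/4) = (2.32×10^10)^(1/4).
T = 390 K.

T ≈ 390 K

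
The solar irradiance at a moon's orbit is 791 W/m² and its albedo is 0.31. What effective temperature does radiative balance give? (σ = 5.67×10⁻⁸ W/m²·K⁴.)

T ≈ 221 K

Power absorbed = (1−a)S·πR²; power emitted = 4πR²σT⁴. Equating and cancelling πR²:
T = ((1−a)S / 4σ)^(1/4) = (546 / (4 × 5.67×10⁻⁸))^(1/4) = (2.41×10^9)^(1/4).
T = 221 K.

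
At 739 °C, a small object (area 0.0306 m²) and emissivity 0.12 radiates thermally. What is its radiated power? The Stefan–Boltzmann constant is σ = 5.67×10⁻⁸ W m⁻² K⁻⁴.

739 °C = 1012 K.
Stefan–Boltzmann: P = εσAT⁴ = 0.12 × 5.67×10⁻⁸ × 0.0306 × (1012)⁴ = 0.12 × 5.67×10⁻⁸ × 0.0306 × 1.05×10^12.
P = 218 W.

P ≈ 218 W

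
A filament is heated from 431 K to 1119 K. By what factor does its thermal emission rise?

ratio ≈ 45.4

P ∝ T⁴, so the ratio is (1119/431)⁴ = (2.596)⁴ = 45.4.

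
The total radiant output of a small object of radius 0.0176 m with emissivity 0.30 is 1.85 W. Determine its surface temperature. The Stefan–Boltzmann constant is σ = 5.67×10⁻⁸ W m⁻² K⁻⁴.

T ≈ 409 K

A = 4πr² = 4π × (0.0176)² = 3.89×10^-3 m².
From P = εσAT⁴, T = (P / εσA)^(1/4) = (1.85 / (0.30 × 5.67×10⁻⁸ × 3.89×10^-3))^(1/4).
T = (2.79×10^10)^(1/4) = 409 K.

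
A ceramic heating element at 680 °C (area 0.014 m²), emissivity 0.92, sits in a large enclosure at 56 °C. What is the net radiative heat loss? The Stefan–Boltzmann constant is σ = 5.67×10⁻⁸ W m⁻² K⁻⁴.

Convert: 680 °C = 953 K; 56 °C = 329 K.
Q = εσA(T⁴ − T_s⁴). T⁴ − T_s⁴ = (953)⁴ − (329)⁴ = 8.25×10^11 − 1.17×10^10 = 8.13×10^11 K⁴.
Q = 0.92 × 5.67×10⁻⁸ × 0.0140 × 8.13×10^11 = 594 W.

Q ≈ 594 W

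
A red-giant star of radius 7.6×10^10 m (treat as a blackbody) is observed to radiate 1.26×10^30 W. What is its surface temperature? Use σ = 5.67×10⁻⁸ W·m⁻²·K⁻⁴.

A = 4πr² = 4π × (7.6×10^10)² = 7.26×10^22 m².
From P = σAT⁴, T = (P / σA)^(1/4) = (1.26×10^30 / (5.67×10⁻⁸ × 7.26×10^22))^(1/4).
T = (3.06×10^14)^(1/4) = 4180 K.

T ≈ 4180 K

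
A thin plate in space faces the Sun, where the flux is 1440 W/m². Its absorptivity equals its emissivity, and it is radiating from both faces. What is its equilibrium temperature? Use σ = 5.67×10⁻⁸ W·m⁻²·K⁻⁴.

T ≈ 336 K

Absorbed flux αS = emitted flux 2εσT⁴ per unit area; with α = ε this gives T = (S/2σ)^(1/4).
T = (1440 / (2 × 5.67×10⁻⁸))^(1/4) = (1.27×10^10)^(1/4).
T = 336 K.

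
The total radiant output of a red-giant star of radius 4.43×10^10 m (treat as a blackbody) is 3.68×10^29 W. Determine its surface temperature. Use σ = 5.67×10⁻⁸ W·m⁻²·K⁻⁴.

A = 4πr² = 4π × (4.43×10^10)² = 2.47×10^22 m².
From P = σAT⁴, T = (P / σA)^(1/4) = (3.68×10^29 / (5.67×10⁻⁸ × 2.47×10^22))^(1/4).
T = (2.63×10^14)^(1/4) = 4030 K.

T ≈ 4030 K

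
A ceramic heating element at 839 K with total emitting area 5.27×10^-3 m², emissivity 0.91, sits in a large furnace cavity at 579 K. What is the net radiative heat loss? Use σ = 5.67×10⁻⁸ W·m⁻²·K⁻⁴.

Q = εσA(T⁴ − T_s⁴). T⁴ − T_s⁴ = (839)⁴ − (579)⁴ = 4.96×10^11 − 1.12×10^11 = 3.83×10^11 K⁴.
Q = 0.91 × 5.67×10⁻⁸ × 5.27×10^-3 × 3.83×10^11 = 104 W.

Q ≈ 104 W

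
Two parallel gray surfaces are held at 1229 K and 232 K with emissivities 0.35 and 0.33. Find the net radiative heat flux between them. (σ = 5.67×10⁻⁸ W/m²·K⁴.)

q ≈ 26400 W/m²

For two large parallel gray plates, q = σ(T₁⁴ − T₂⁴) / (1/ε₁ + 1/ε₂ − 1).
1/ε₁ + 1/ε₂ − 1 = 1/0.35 + 1/0.33 − 1 = 4.887.
T₁⁴ − T₂⁴ = 2.28×10^12 − 2.90×10^9 = 2.28×10^12 K⁴.
q = 5.67×10⁻⁸ × 2.28×10^12 / 4.887 = 26400 W/m².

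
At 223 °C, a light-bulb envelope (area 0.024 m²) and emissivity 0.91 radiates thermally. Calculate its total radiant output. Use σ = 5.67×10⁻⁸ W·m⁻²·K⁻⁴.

P ≈ 74.9 W

223 °C = 496 K.
P = εσAT⁴ = 0.91 × 5.67×10⁻⁸ × 0.0240 × (496)⁴ = 0.91 × 5.67×10⁻⁸ × 0.0240 × 6.05×10^10.
P = 74.9 W.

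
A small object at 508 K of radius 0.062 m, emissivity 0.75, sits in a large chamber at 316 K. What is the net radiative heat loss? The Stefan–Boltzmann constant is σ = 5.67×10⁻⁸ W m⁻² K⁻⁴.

A = 4πr² = 4π × (0.062)² = 0.0483 m².
Q = εσA(T⁴ − T_s⁴). T⁴ − T_s⁴ = (508)⁴ − (316)⁴ = 6.66×10^10 − 9.97×10^9 = 5.66×10^10 K⁴.
Q = 0.75 × 5.67×10⁻⁸ × 0.0483 × 5.66×10^10 = 116 W.

Q ≈ 116 W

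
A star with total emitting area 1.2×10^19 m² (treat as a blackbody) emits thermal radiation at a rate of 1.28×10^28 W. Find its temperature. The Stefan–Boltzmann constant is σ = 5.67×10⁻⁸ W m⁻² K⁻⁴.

T ≈ 11700 K

From P = σAT⁴, T = (P / σA)^(1/4) = (1.28×10^28 / (5.67×10⁻⁸ × 1.20×10^19))^(1/4).
T = (1.88×10^16)^(1/4) = 11700 K.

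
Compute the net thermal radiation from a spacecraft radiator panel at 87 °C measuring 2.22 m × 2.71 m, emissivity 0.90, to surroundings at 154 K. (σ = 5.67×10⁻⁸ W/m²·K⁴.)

A = 2.22 × 2.71 = 6.02 m².
Convert: 87 °C = 360 K.
Q = εσA(T⁴ − T_s⁴). T⁴ − T_s⁴ = (360)⁴ − (154)⁴ = 1.68×10^10 − 5.62×10^8 = 1.62×10^10 K⁴.
Q = 0.90 × 5.67×10⁻⁸ × 6.02 × 1.62×10^10 = 4980 W.

Q ≈ 4980 W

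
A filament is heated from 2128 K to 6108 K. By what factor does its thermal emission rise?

P ∝ T⁴, so the ratio is (6108/2128)⁴ = (2.870)⁴ = 67.9.

ratio ≈ 67.9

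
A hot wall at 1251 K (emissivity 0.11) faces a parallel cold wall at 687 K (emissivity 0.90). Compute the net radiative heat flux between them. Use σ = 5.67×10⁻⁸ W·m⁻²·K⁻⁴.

For two large parallel gray plates, q = σ(T₁⁴ − T₂⁴) / (1/ε₁ + 1/ε₂ − 1).
1/ε₁ + 1/ε₂ − 1 = 1/0.11 + 1/0.90 − 1 = 9.202.
T₁⁴ − T₂⁴ = 2.45×10^12 − 2.23×10^11 = 2.23×10^12 K⁴.
q = 5.67×10⁻⁸ × 2.23×10^12 / 9.202 = 13700 W/m².

q ≈ 13700 W/m²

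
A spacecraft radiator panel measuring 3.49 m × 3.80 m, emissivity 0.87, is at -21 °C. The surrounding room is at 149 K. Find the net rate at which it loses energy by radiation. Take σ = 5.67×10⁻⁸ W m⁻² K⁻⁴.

A = 3.49 × 3.80 = 13.3 m².
Convert: -21 °C = 252 K.
Q = εσA(T⁴ − T_s⁴). T⁴ − T_s⁴ = (252)⁴ − (149)⁴ = 4.03×10^9 − 4.93×10^8 = 3.54×10^9 K⁴.
Q = 0.87 × 5.67×10⁻⁸ × 13.3 × 3.54×10^9 = 2320 W.

Q ≈ 2320 W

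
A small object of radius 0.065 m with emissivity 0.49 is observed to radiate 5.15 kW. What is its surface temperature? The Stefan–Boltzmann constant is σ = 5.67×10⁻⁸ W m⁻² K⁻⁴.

A = 4πr² = 4π × (0.065)² = 0.0531 m².
From P = εσAT⁴, T = (P / εσA)^(1/4) = (5150 / (0.49 × 5.67×10⁻⁸ × 0.0531))^(1/4).
T = (3.49×10^12)^(1/4) = 1370 K.

T ≈ 1370 K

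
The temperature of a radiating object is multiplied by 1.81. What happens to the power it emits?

factor ≈ 10.7

P ∝ T⁴, so the power scales as (1.81)⁴ = 10.7.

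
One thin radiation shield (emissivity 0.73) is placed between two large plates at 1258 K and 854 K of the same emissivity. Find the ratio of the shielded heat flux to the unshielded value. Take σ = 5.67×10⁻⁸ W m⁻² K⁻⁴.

ratio ≈ 0.500

With N identical shields there are N+1 = 2 gaps in series, each with the same radiative resistance, so the flux falls to 1/(N+1) of its unshielded value.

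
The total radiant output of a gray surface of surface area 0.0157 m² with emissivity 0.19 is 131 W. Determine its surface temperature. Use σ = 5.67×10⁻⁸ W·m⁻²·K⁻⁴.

From P = εσAT⁴, T = (P / εσA)^(1/4) = (131 / (0.19 × 5.67×10⁻⁸ × 0.0157))^(1/4).
T = (7.75×10^11)^(1/4) = 938 K.

T ≈ 938 K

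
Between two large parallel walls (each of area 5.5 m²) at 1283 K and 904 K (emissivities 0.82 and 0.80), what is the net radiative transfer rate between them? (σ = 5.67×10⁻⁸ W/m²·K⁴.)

For two large parallel gray plates, q = σ(T₁⁴ − T₂⁴) / (1/ε₁ + 1/ε₂ − 1).
1/ε₁ + 1/ε₂ − 1 = 1/0.82 + 1/0.80 − 1 = 1.470.
T₁⁴ − T₂⁴ = 2.71×10^12 − 6.68×10^11 = 2.04×10^12 K⁴.
q = 5.67×10⁻⁸ × 2.04×10^12 / 1.470 = 78800 W/m².
Q = q·A = 78800 × 5.5 = 4.33×10^5 W.

Q ≈ 4.33×10^5 W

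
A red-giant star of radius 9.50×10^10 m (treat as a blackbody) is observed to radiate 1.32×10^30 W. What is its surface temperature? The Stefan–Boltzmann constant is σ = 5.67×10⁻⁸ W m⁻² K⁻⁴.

A = 4πr² = 4π × (9.50×10^10)² = 1.13×10^23 m².
From P = σAT⁴, T = (P / σA)^(1/4) = (1.32×10^30 / (5.67×10⁻⁸ × 1.13×10^23))^(1/4).
T = (2.05×10^14)^(1/4) = 3790 K.

T ≈ 3790 K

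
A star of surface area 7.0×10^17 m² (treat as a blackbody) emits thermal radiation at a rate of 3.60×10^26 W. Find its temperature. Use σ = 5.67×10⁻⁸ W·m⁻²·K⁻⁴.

T ≈ 9760 K

From P = σAT⁴, T = (P / σA)^(1/4) = (3.60×10^26 / (5.67×10⁻⁸ × 7.00×10^17))^(1/4).
T = (9.07×10^15)^(1/4) = 9760 K.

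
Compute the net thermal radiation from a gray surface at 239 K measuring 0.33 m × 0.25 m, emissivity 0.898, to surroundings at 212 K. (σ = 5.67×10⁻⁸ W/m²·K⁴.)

Q ≈ 5.22 W

A = 0.33 × 0.25 = 0.0825 m².
Q = εσA(T⁴ − T_s⁴). T⁴ − T_s⁴ = (239)⁴ − (212)⁴ = 3.26×10^9 − 2.02×10^9 = 1.24×10^9 K⁴.
Q = 0.898 × 5.67×10⁻⁸ × 0.0825 × 1.24×10^9 = 5.22 W.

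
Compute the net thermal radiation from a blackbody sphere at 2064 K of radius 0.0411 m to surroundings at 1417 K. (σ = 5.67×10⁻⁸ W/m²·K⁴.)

A = 4πr² = 4π × (0.0411)² = 0.0212 m².
Q = σA(T⁴ − T_s⁴). T⁴ − T_s⁴ = (2064)⁴ − (1417)⁴ = 1.81×10^13 − 4.03×10^12 = 1.41×10^13 K⁴.
Q = 5.67×10⁻⁸ × 0.0212 × 1.41×10^13 = 17000 W.

Q ≈ 17000 W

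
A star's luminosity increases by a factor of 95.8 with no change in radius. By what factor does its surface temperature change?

P ∝ T⁴ ⇒ T ∝ P^(1/4), so T scales by (95.8)^(1/4) = 3.13.

factor ≈ 3.13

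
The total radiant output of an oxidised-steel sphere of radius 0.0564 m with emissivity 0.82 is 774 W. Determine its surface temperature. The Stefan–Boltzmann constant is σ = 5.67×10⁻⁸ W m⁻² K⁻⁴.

A = 4πr² = 4π × (0.0564)² = 0.0400 m².
From P = εσAT⁴, T = (P / εσA)^(1/4) = (774 / (0.82 × 5.67×10⁻⁸ × 0.0400))^(1/4).
T = (4.16×10^11)^(1/4) = 803 K.

T ≈ 803 K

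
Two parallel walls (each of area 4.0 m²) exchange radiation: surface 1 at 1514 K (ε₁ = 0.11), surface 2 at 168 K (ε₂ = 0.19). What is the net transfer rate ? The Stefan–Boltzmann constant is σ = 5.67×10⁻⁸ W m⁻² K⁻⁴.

For two large parallel gray plates, q = σ(T₁⁴ − T₂⁴) / (1/ε₁ + 1/ε₂ − 1).
1/ε₁ + 1/ε₂ − 1 = 1/0.11 + 1/0.19 − 1 = 13.35.
T₁⁴ − T₂⁴ = 5.25×10^12 − 7.97×10^8 = 5.25×10^12 K⁴.
q = 5.67×10⁻⁸ × 5.25×10^12 / 13.35 = 22300 W/m².
Q = q·A = 22300 × 4.0 = 89200 W.

Q ≈ 89200 W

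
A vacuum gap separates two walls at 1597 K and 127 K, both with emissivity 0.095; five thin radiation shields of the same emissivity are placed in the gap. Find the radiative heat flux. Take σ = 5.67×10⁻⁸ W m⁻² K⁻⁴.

q ≈ 3070 W/m²

Each of the 6 gaps contributes resistance (2/ε − 1) = 2/0.095 − 1 = 20.05; total = 120.3.
q = σ(T₁⁴ − T₂⁴) / 120.3 = 5.67×10⁻⁸ × 6.50×10^12 / 120.3 = 3070 W/m².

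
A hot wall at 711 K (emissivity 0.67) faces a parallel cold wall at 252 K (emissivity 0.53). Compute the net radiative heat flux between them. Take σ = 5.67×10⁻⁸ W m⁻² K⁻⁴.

For two large parallel gray plates, q = σ(T₁⁴ − T₂⁴) / (1/ε₁ + 1/ε₂ − 1).
1/ε₁ + 1/ε₂ − 1 = 1/0.67 + 1/0.53 − 1 = 2.379.
T₁⁴ − T₂⁴ = 2.56×10^11 − 4.03×10^9 = 2.52×10^11 K⁴.
q = 5.67×10⁻⁸ × 2.52×10^11 / 2.379 = 5990 W/m².

q ≈ 5990 W/m²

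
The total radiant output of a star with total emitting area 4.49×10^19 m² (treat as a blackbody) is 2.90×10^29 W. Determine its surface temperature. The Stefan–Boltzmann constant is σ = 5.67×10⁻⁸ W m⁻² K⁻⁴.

From P = σAT⁴, T = (P / σA)^(1/4) = (2.90×10^29 / (5.67×10⁻⁸ × 4.49×10^19))^(1/4).
T = (1.14×10^17)^(1/4) = 18400 K.

T ≈ 18400 K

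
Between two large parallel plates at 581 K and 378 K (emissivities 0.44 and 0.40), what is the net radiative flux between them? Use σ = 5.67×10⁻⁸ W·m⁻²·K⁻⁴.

q ≈ 1410 W/m²

For two large parallel gray plates, q = σ(T₁⁴ − T₂⁴) / (1/ε₁ + 1/ε₂ − 1).
1/ε₁ + 1/ε₂ − 1 = 1/0.44 + 1/0.40 − 1 = 3.773.
T₁⁴ − T₂⁴ = 1.14×10^11 − 2.04×10^10 = 9.35×10^10 K⁴.
q = 5.67×10⁻⁸ × 9.35×10^10 / 3.773 = 1410 W/m².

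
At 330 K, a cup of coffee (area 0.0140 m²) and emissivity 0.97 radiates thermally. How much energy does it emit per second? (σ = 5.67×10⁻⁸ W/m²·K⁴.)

P ≈ 9.13 W

P = εσAT⁴ = 0.97 × 5.67×10⁻⁸ × 0.0140 × (330)⁴ = 0.97 × 5.67×10⁻⁸ × 0.0140 × 1.19×10^10.
P = 9.13 W.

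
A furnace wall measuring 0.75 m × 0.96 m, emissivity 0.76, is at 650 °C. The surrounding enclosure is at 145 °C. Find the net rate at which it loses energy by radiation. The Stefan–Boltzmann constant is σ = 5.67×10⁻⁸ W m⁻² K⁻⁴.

A = 0.75 × 0.96 = 0.720 m².
Convert: 650 °C = 923 K; 145 °C = 418 K.
Q = εσA(T⁴ − T_s⁴). T⁴ − T_s⁴ = (923)⁴ − (418)⁴ = 7.26×10^11 − 3.05×10^10 = 6.95×10^11 K⁴.
Q = 0.76 × 5.67×10⁻⁸ × 0.720 × 6.95×10^11 = 21600 W.

Q ≈ 21600 W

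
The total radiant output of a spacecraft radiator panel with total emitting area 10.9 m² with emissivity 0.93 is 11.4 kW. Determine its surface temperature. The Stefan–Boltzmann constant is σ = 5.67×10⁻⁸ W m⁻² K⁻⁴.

From P = εσAT⁴, T = (P / εσA)^(1/4) = (11400 / (0.93 × 5.67×10⁻⁸ × 10.9))^(1/4).
T = (1.98×10^10)^(1/4) = 375 K.

T ≈ 375 K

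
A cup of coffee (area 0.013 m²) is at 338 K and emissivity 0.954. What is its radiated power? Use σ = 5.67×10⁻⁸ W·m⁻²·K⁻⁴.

Stefan–Boltzmann: P = εσAT⁴ = 0.954 × 5.67×10⁻⁸ × 0.0130 × (338)⁴ = 0.954 × 5.67×10⁻⁸ × 0.0130 × 1.31×10^10.
P = 9.18 W.

P ≈ 9.18 W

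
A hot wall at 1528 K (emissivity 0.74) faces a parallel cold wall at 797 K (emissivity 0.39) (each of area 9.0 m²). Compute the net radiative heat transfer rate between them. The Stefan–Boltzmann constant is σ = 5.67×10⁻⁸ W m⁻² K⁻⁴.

For two large parallel gray plates, q = σ(T₁⁴ − T₂⁴) / (1/ε₁ + 1/ε₂ − 1).
1/ε₁ + 1/ε₂ − 1 = 1/0.74 + 1/0.39 − 1 = 2.915.
T₁⁴ − T₂⁴ = 5.45×10^12 − 4.03×10^11 = 5.05×10^12 K⁴.
q = 5.67×10⁻⁸ × 5.05×10^12 / 2.915 = 98200 W/m².
Q = q·A = 98200 × 9.0 = 8.84×10^5 W.

Q ≈ 8.84×10^5 W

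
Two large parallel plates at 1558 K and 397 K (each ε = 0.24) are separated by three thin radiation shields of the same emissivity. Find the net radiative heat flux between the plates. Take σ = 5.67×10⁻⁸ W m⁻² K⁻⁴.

Each of the 4 gaps contributes resistance (2/ε − 1) = 2/0.24 − 1 = 7.333; total = 29.33.
q = σ(T₁⁴ − T₂⁴) / 29.33 = 5.67×10⁻⁸ × 5.87×10^12 / 29.33 = 11300 W/m².

q ≈ 11300 W/m²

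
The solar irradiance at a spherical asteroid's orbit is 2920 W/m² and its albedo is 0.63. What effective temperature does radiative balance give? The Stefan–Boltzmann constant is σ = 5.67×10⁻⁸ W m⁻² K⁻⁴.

T ≈ 263 K

Power absorbed = (1−a)S·πR²; power emitted = 4πR²σT⁴. Equating and cancelling πR²:
T = ((1−a)S / 4σ)^(1/4) = (1080 / (4 × 5.67×10⁻⁸))^(1/4) = (4.76×10^9)^(1/4).
T = 263 K.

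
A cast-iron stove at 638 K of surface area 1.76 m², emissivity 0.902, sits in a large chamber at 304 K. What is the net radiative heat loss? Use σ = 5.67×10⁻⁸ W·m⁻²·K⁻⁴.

Q = εσA(T⁴ − T_s⁴). T⁴ − T_s⁴ = (638)⁴ − (304)⁴ = 1.66×10^11 − 8.54×10^9 = 1.57×10^11 K⁴.
Q = 0.902 × 5.67×10⁻⁸ × 1.76 × 1.57×10^11 = 14100 W.

Q ≈ 14100 W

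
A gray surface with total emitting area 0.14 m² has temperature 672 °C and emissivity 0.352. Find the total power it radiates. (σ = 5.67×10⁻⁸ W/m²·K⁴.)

P ≈ 2230 W

672 °C = 945 K.
Stefan–Boltzmann: P = εσAT⁴ = 0.352 × 5.67×10⁻⁸ × 0.140 × (945)⁴ = 0.352 × 5.67×10⁻⁸ × 0.140 × 7.97×10^11.
P = 2230 W.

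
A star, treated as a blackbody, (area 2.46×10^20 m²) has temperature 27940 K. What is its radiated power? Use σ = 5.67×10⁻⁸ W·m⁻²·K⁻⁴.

P ≈ 8.50×10^30 W

P = σAT⁴ = 5.67×10⁻⁸ × 2.46×10^20 × (27940)⁴ = 5.67×10⁻⁸ × 2.46×10^20 × 6.09×10^17.
P = 8.50×10^30 W.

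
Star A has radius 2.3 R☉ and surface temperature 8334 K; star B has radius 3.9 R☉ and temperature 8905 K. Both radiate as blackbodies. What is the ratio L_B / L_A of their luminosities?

L_B/L_A ≈ 3.75

L = 4πR²σT⁴ ∝ R²T⁴, so L_B/L_A = (3.9/2.3)² × (8905/8334)⁴ = 2.88 × 1.30 = 3.75.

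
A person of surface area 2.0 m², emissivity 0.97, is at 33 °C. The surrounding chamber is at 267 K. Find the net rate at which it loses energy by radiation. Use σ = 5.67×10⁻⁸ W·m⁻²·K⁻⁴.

Convert: 33 °C = 306 K.
Q = εσA(T⁴ − T_s⁴). T⁴ − T_s⁴ = (306)⁴ − (267)⁴ = 8.77×10^9 − 5.08×10^9 = 3.69×10^9 K⁴.
Q = 0.97 × 5.67×10⁻⁸ × 2.00 × 3.69×10^9 = 405 W.

Q ≈ 405 W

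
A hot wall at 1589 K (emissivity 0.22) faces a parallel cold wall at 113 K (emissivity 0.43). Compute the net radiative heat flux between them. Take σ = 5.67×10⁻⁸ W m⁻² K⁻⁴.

For two large parallel gray plates, q = σ(T₁⁴ − T₂⁴) / (1/ε₁ + 1/ε₂ − 1).
1/ε₁ + 1/ε₂ − 1 = 1/0.22 + 1/0.43 − 1 = 5.871.
T₁⁴ − T₂⁴ = 6.38×10^12 − 1.63×10^8 = 6.38×10^12 K⁴.
q = 5.67×10⁻⁸ × 6.38×10^12 / 5.871 = 61600 W/m².

q ≈ 61600 W/m²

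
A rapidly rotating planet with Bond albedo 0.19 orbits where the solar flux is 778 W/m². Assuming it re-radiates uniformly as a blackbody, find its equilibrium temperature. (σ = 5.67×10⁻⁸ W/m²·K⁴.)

Power absorbed = (1−a)S·πR²; power emitted = 4πR²σT⁴. Equating and cancelling πR²:
T = ((1−a)S / 4σ)^(1/4) = (630 / (4 × 5.67×10⁻⁸))^(1/4) = (2.78×10^9)^(1/4).
T = 230 K.

T ≈ 230 K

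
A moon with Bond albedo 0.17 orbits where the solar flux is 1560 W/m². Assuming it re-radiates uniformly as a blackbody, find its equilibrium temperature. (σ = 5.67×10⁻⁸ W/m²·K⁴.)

T ≈ 275 K

Power absorbed = (1−a)S·πR²; power emitted = 4πR²σT⁴. Equating and cancelling πR²:
T = ((1−a)S / 4σ)^(1/4) = (1290 / (4 × 5.67×10⁻⁸))^(1/4) = (5.71×10^9)^(1/4).
T = 275 K.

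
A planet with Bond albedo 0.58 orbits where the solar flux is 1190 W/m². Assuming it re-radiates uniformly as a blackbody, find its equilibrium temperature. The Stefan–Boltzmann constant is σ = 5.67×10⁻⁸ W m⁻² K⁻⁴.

Power absorbed = (1−a)S·πR²; power emitted = 4πR²σT⁴. Equating and cancelling πR²:
T = ((1−a)S / 4σ)^(1/4) = (500 / (4 × 5.67×10⁻⁸))^(1/4) = (2.20×10^9)^(1/4).
T = 217 K.

T ≈ 217 K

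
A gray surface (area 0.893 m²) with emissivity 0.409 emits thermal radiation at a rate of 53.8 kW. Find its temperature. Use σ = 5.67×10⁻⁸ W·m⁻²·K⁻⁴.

From P = εσAT⁴, T = (P / εσA)^(1/4) = (53800 / (0.409 × 5.67×10⁻⁸ × 0.893))^(1/4).
T = (2.60×10^12)^(1/4) = 1270 K.

T ≈ 1270 K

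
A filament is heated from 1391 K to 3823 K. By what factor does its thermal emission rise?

ratio ≈ 57.1

P ∝ T⁴, so the ratio is (3823/1391)⁴ = (2.748)⁴ = 57.1.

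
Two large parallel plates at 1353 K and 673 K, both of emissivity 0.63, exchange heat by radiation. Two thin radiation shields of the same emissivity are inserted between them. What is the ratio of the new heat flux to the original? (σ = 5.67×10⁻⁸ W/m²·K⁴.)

ratio ≈ 0.333

With N identical shields there are N+1 = 3 gaps in series, each with the same radiative resistance, so the flux falls to 1/(N+1) of its unshielded value.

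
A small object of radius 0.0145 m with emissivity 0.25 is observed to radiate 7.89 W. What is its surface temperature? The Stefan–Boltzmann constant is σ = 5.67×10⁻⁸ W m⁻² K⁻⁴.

T ≈ 677 K

A = 4πr² = 4π × (0.0145)² = 2.64×10^-3 m².
From P = εσAT⁴, T = (P / εσA)^(1/4) = (7.89 / (0.25 × 5.67×10⁻⁸ × 2.64×10^-3))^(1/4).
T = (2.11×10^11)^(1/4) = 677 K.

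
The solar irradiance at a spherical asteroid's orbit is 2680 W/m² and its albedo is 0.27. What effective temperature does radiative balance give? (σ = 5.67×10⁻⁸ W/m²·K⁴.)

Power absorbed = (1−a)S·πR²; power emitted = 4πR²σT⁴. Equating and cancelling πR²:
T = ((1−a)S / 4σ)^(1/4) = (1960 / (4 × 5.67×10⁻⁸))^(1/4) = (8.63×10^9)^(1/4).
T = 305 K.

T ≈ 305 K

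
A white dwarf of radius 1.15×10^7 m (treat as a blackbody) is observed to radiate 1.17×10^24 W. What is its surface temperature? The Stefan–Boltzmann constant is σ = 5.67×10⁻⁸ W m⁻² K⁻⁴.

T ≈ 10600 K

A = 4πr² = 4π × (1.15×10^7)² = 1.66×10^15 m².
From P = σAT⁴, T = (P / σA)^(1/4) = (1.17×10^24 / (5.67×10⁻⁸ × 1.66×10^15))^(1/4).
T = (1.24×10^16)^(1/4) = 10600 K.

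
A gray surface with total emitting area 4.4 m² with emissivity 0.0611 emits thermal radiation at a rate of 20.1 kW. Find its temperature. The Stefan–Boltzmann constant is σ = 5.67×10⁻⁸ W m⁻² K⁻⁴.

T ≈ 1070 K

From P = εσAT⁴, T = (P / εσA)^(1/4) = (20100 / (0.0611 × 5.67×10⁻⁸ × 4.40))^(1/4).
T = (1.32×10^12)^(1/4) = 1070 K.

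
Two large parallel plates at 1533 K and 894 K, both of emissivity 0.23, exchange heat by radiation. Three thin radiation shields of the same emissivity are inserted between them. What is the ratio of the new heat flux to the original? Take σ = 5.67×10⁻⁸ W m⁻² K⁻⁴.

With N identical shields there are N+1 = 4 gaps in series, each with the same radiative resistance, so the flux falls to 1/(N+1) of its unshielded value.

ratio ≈ 0.250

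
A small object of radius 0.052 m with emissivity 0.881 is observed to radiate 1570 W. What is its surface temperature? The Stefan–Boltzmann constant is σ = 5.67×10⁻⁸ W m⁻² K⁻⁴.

T ≈ 981 K

A = 4πr² = 4π × (0.052)² = 0.0340 m².
From P = εσAT⁴, T = (P / εσA)^(1/4) = (1570 / (0.881 × 5.67×10⁻⁸ × 0.0340))^(1/4).
T = (9.25×10^11)^(1/4) = 981 K.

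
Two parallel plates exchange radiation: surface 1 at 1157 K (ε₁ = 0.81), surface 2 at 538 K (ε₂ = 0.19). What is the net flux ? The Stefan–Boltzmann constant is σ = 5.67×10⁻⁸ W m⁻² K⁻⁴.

q ≈ 17600 W/m²

For two large parallel gray plates, q = σ(T₁⁴ − T₂⁴) / (1/ε₁ + 1/ε₂ − 1).
1/ε₁ + 1/ε₂ − 1 = 1/0.81 + 1/0.19 − 1 = 5.498.
T₁⁴ − T₂⁴ = 1.79×10^12 − 8.38×10^10 = 1.71×10^12 K⁴.
q = 5.67×10⁻⁸ × 1.71×10^12 / 5.498 = 17600 W/m².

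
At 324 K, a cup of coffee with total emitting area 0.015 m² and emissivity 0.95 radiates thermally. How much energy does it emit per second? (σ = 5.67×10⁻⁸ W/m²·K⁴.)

P ≈ 8.90 W

Stefan–Boltzmann: P = εσAT⁴ = 0.95 × 5.67×10⁻⁸ × 0.0150 × (324)⁴ = 0.95 × 5.67×10⁻⁸ × 0.0150 × 1.10×10^10.
P = 8.90 W.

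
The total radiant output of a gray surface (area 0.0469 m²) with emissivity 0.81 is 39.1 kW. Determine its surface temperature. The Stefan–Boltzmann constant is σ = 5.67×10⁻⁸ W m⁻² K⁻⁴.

T ≈ 2060 K

From P = εσAT⁴, T = (P / εσA)^(1/4) = (39100 / (0.81 × 5.67×10⁻⁸ × 0.0469))^(1/4).
T = (1.82×10^13)^(1/4) = 2060 K.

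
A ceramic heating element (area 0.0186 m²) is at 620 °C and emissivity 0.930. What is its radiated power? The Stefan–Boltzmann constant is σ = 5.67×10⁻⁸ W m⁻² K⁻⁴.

P ≈ 624 W

620 °C = 893 K.
Stefan–Boltzmann: P = εσAT⁴ = 0.930 × 5.67×10⁻⁸ × 0.0186 × (893)⁴ = 0.930 × 5.67×10⁻⁸ × 0.0186 × 6.36×10^11.
P = 624 W.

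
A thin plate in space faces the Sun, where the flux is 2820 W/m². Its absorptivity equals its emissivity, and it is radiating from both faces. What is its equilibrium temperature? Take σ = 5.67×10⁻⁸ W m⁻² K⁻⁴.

Absorbed flux αS = emitted flux 2εσT⁴ per unit area; with α = ε this gives T = (S/2σ)^(1/4).
T = (2820 / (2 × 5.67×10⁻⁸))^(1/4) = (2.49×10^10)^(1/4).
T = 397 K.

T ≈ 397 K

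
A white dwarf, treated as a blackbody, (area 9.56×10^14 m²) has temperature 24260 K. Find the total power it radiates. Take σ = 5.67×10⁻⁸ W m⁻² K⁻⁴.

P ≈ 1.88×10^25 W

P = σAT⁴ = 5.67×10⁻⁸ × 9.56×10^14 × (24260)⁴ = 5.67×10⁻⁸ × 9.56×10^14 × 3.46×10^17.
P = 1.88×10^25 W.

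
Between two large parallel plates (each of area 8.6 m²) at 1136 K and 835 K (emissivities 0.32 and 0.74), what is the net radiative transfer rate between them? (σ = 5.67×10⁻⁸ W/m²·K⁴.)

Q ≈ 1.65×10^5 W

For two large parallel gray plates, q = σ(T₁⁴ − T₂⁴) / (1/ε₁ + 1/ε₂ − 1).
1/ε₁ + 1/ε₂ − 1 = 1/0.32 + 1/0.74 − 1 = 3.476.
T₁⁴ − T₂⁴ = 1.67×10^12 − 4.86×10^11 = 1.18×10^12 K⁴.
q = 5.67×10⁻⁸ × 1.18×10^12 / 3.476 = 19200 W/m².
Q = q·A = 19200 × 8.6 = 1.65×10^5 W.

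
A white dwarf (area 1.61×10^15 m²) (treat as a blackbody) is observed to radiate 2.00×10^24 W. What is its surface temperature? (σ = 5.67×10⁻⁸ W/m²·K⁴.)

T ≈ 12200 K

From P = σAT⁴, T = (P / σA)^(1/4) = (2.00×10^24 / (5.67×10⁻⁸ × 1.61×10^15))^(1/4).
T = (2.19×10^16)^(1/4) = 12200 K.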